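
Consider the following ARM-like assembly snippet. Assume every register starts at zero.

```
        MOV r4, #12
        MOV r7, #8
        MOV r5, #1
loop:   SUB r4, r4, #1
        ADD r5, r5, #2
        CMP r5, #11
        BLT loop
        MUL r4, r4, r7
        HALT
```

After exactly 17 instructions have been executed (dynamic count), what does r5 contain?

after MOV r4, #12: r4=12
after MOV r7, #8: r7=8
after MOV r5, #1: r5=1
after SUB r4, r4, #1: r4=12-1=11
after ADD r5, r5, #2: r5=1+2=3
CMP r5, #11  (cmp 3,11)
BLT loop: taken
after SUB r4, r4, #1: r4=11-1=10
after ADD r5, r5, #2: r5=3+2=5
CMP r5, #11  (cmp 5,11)
BLT loop: taken
after SUB r4, r4, #1: r4=10-1=9
after ADD r5, r5, #2: r5=5+2=7
CMP r5, #11  (cmp 7,11)
BLT loop: taken
after SUB r4, r4, #1: r4=9-1=8
after ADD r5, r5, #2: r5=7+2=9
After step 17: r5 = 9.

9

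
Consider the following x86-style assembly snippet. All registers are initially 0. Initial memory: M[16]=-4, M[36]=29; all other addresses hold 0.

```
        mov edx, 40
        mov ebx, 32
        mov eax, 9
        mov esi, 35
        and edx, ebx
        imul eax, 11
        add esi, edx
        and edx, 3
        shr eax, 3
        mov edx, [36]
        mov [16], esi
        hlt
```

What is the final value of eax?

mov edx, 40 → edx=40
mov ebx, 32 → ebx=32
mov eax, 9 → eax=9
mov esi, 35 → esi=35
and edx, ebx → edx=40&32=32
imul eax, 11 → eax=9*11=99
add esi, edx → esi=35+32=67
and edx, 3 → edx=32&3=0
shr eax, 3 → eax=99>>3=12
mov edx, [36] → edx=M[36]=29
mov [16], esi → M[16]=67
halt.

12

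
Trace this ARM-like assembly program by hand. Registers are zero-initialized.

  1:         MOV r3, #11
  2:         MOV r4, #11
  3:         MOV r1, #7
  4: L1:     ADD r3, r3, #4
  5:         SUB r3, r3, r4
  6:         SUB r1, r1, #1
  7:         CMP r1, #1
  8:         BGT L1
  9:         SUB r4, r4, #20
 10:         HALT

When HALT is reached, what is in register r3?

r3=11
r4=11
r1=7
r3=11+4=15
r3=15-11=4
r1=7-1=6
CMP r1, #1  (cmp 6,1)
BGT L1: taken
r3=4+4=8
r3=8-11=-3
r1=6-1=5
CMP r1, #1  (cmp 5,1)
BGT L1: taken
r3=(-3)+4=1
r3=1-11=-10
r1=5-1=4
CMP r1, #1  (cmp 4,1)
BGT L1: taken
r3=(-10)+4=-6
r3=(-6)-11=-17
r1=4-1=3
CMP r1, #1  (cmp 3,1)
BGT L1: taken
r3=(-17)+4=-13
r3=(-13)-11=-24
r1=3-1=2
CMP r1, #1  (cmp 2,1)
BGT L1: taken
r3=(-24)+4=-20
r3=(-20)-11=-31
r1=2-1=1
CMP r1, #1  (cmp 1,1)
BGT L1: not taken
r4=11-20=-9
halt.

-31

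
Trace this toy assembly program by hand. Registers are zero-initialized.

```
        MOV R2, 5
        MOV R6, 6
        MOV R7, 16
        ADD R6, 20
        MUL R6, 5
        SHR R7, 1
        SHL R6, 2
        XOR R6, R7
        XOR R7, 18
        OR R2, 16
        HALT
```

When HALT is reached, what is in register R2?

after MOV R2, 5: R2=5
after MOV R6, 6: R6=6
after MOV R7, 16: R7=16
after ADD R6, 20: R6=6+20=26
after MUL R6, 5: R6=26*5=130
after SHR R7, 1: R7=16>>1=8
after SHL R6, 2: R6=130<<2=520
after XOR R6, R7: R6=520^8=512
after XOR R7, 18: R7=8^18=26
after OR R2, 16: R2=5|16=21
halt.

21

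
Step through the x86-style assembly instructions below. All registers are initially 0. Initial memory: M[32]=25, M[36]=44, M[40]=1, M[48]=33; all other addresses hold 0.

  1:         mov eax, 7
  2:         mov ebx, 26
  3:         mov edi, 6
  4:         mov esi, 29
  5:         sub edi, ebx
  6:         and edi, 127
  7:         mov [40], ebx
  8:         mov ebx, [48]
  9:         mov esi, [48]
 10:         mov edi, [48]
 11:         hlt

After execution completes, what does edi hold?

mov eax, 7 → eax=7
mov ebx, 26 → ebx=26
mov edi, 6 → edi=6
mov esi, 29 → esi=29
sub edi, ebx → edi=6-26=-20
and edi, 127 → edi=(-20)&127=108
mov [40], ebx → M[40]=26
mov ebx, [48] → ebx=M[48]=33
mov esi, [48] → esi=M[48]=33
mov edi, [48] → edi=M[48]=33
halt.

33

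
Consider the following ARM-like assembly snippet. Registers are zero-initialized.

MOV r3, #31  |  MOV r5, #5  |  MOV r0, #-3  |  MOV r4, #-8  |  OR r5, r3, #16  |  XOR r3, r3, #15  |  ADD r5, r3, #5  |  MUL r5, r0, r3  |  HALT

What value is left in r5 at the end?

MOV r3, #31 → r3=31
MOV r5, #5 → r5=5
MOV r0, #-3 → r0=-3
MOV r4, #-8 → r4=-8
OR r5, r3, #16 → r5=31|16=31
XOR r3, r3, #15 → r3=31^15=16
ADD r5, r3, #5 → r5=16+5=21
MUL r5, r0, r3 → r5=(-3)*16=-48
halt.

-48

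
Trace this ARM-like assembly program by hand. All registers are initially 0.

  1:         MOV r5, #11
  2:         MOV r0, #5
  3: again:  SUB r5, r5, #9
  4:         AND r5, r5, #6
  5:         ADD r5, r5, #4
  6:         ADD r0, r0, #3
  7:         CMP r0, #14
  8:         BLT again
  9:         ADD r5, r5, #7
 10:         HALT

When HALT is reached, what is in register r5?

r5=11
r0=5
r5=11-9=2
r5=2&6=2
r5=2+4=6
r0=5+3=8
CMP r0, #14  (cmp 8,14)
BLT again: taken
r5=6-9=-3
r5=(-3)&6=4
r5=4+4=8
r0=8+3=11
CMP r0, #14  (cmp 11,14)
BLT again: taken
r5=8-9=-1
r5=(-1)&6=6
r5=6+4=10
r0=11+3=14
CMP r0, #14  (cmp 14,14)
BLT again: not taken
r5=10+7=17
halt.

17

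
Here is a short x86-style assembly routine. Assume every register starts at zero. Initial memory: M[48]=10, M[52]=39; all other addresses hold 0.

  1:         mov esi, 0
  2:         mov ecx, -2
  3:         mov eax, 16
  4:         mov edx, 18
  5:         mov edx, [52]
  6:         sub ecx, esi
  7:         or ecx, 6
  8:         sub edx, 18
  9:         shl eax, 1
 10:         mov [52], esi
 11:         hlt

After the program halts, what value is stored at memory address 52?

after mov esi, 0: esi=0
after mov ecx, -2: ecx=-2
after mov eax, 16: eax=16
after mov edx, 18: edx=18
after mov edx, [52]: edx=M[52]=39
after sub ecx, esi: ecx=(-2)-0=-2
after or ecx, 6: ecx=(-2)|6=-2
after sub edx, 18: edx=39-18=21
after shl eax, 1: eax=16<<1=32
mov [52], esi → M[52]=0
halt.

0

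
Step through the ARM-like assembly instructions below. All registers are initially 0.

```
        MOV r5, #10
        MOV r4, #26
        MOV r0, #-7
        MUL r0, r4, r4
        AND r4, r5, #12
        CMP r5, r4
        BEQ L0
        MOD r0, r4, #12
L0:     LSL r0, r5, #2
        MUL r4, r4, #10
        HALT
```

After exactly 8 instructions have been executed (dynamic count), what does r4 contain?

8

after MOV r5, #10: r5=10
after MOV r4, #26: r4=26
after MOV r0, #-7: r0=-7
after MUL r0, r4, r4: r0=26*26=676
after AND r4, r5, #12: r4=10&12=8
CMP r5, r4  (cmp 10,8)
BEQ L0: not taken
after MOD r0, r4, #12: r0=8%12=8
After step 8: r4 = 8.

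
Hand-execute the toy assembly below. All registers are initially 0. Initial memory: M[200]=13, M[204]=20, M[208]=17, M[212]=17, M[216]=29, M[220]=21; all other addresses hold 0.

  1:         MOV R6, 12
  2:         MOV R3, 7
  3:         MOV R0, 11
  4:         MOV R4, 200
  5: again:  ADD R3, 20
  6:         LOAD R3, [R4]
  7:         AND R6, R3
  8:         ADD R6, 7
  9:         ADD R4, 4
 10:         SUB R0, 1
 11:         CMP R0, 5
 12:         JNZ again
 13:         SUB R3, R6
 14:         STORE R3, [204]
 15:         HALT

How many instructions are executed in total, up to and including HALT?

MOV R6, 12 → R6=12
MOV R3, 7 → R3=7
MOV R0, 11 → R0=11
MOV R4, 200 → R4=200
ADD R3, 20 → R3=7+20=27
LOAD R3, [R4] → R3=M[200]=13
AND R6, R3 → R6=12&13=12
ADD R6, 7 → R6=12+7=19
ADD R4, 4 → R4=200+4=204
SUB R0, 1 → R0=11-1=10
CMP R0, 5  (cmp 10,5)
JNZ again: taken
ADD R3, 20 → R3=13+20=33
LOAD R3, [R4] → R3=M[204]=20
AND R6, R3 → R6=19&20=16
ADD R6, 7 → R6=16+7=23
ADD R4, 4 → R4=204+4=208
SUB R0, 1 → R0=10-1=9
CMP R0, 5  (cmp 9,5)
JNZ again: taken
ADD R3, 20 → R3=20+20=40
LOAD R3, [R4] → R3=M[208]=17
AND R6, R3 → R6=23&17=17
ADD R6, 7 → R6=17+7=24
ADD R4, 4 → R4=208+4=212
SUB R0, 1 → R0=9-1=8
CMP R0, 5  (cmp 8,5)
JNZ again: taken
ADD R3, 20 → R3=17+20=37
LOAD R3, [R4] → R3=M[212]=17
AND R6, R3 → R6=24&17=16
ADD R6, 7 → R6=16+7=23
ADD R4, 4 → R4=212+4=216
SUB R0, 1 → R0=8-1=7
CMP R0, 5  (cmp 7,5)
JNZ again: taken
ADD R3, 20 → R3=17+20=37
LOAD R3, [R4] → R3=M[216]=29
AND R6, R3 → R6=23&29=21
ADD R6, 7 → R6=21+7=28
ADD R4, 4 → R4=216+4=220
SUB R0, 1 → R0=7-1=6
CMP R0, 5  (cmp 6,5)
JNZ again: taken
ADD R3, 20 → R3=29+20=49
LOAD R3, [R4] → R3=M[220]=21
AND R6, R3 → R6=28&21=20
ADD R6, 7 → R6=20+7=27
ADD R4, 4 → R4=220+4=224
SUB R0, 1 → R0=6-1=5
CMP R0, 5  (cmp 5,5)
JNZ again: not taken
SUB R3, R6 → R3=21-27=-6
STORE R3, [204] → M[204]=-6
halt.
Total executed instructions: 55.

55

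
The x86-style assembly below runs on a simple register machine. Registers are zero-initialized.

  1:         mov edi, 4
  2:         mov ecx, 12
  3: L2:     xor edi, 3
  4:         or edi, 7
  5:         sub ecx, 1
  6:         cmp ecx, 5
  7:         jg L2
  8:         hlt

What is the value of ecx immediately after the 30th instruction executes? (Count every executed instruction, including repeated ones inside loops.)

after mov edi, 4: edi=4
after mov ecx, 12: ecx=12
after xor edi, 3: edi=4^3=7
after or edi, 7: edi=7|7=7
after sub ecx, 1: ecx=12-1=11
cmp ecx, 5  (cmp 11,5)
jg L2: taken
after xor edi, 3: edi=7^3=4
after or edi, 7: edi=4|7=7
after sub ecx, 1: ecx=11-1=10
cmp ecx, 5  (cmp 10,5)
jg L2: taken
after xor edi, 3: edi=7^3=4
after or edi, 7: edi=4|7=7
after sub ecx, 1: ecx=10-1=9
cmp ecx, 5  (cmp 9,5)
jg L2: taken
after xor edi, 3: edi=7^3=4
after or edi, 7: edi=4|7=7
after sub ecx, 1: ecx=9-1=8
cmp ecx, 5  (cmp 8,5)
jg L2: taken
after xor edi, 3: edi=7^3=4
after or edi, 7: edi=4|7=7
after sub ecx, 1: ecx=8-1=7
cmp ecx, 5  (cmp 7,5)
jg L2: taken
after xor edi, 3: edi=7^3=4
after or edi, 7: edi=4|7=7
after sub ecx, 1: ecx=7-1=6
After step 30: ecx = 6.

6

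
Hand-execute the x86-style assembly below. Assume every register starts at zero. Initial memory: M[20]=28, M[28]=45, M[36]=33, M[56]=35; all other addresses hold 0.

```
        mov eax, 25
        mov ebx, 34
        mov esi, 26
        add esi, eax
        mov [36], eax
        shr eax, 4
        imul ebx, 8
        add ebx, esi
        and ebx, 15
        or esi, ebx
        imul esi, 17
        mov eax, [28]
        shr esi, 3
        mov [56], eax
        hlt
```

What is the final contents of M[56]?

45

eax=25
ebx=34
esi=26
esi=26+25=51
mov [36], eax → M[36]=25
eax=25>>4=1
ebx=34*8=272
ebx=272+51=323
ebx=323&15=3
esi=51|3=51
esi=51*17=867
eax=M[28]=45
esi=867>>3=108
mov [56], eax → M[56]=45
halt.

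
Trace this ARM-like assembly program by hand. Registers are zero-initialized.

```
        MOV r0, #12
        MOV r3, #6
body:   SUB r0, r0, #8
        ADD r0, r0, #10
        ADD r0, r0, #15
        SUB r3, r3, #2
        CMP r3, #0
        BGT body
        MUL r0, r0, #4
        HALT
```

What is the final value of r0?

MOV r0, #12 → r0=12
MOV r3, #6 → r3=6
SUB r0, r0, #8 → r0=12-8=4
ADD r0, r0, #10 → r0=4+10=14
ADD r0, r0, #15 → r0=14+15=29
SUB r3, r3, #2 → r3=6-2=4
CMP r3, #0  (cmp 4,0)
BGT body: taken
SUB r0, r0, #8 → r0=29-8=21
ADD r0, r0, #10 → r0=21+10=31
ADD r0, r0, #15 → r0=31+15=46
SUB r3, r3, #2 → r3=4-2=2
CMP r3, #0  (cmp 2,0)
BGT body: taken
SUB r0, r0, #8 → r0=46-8=38
ADD r0, r0, #10 → r0=38+10=48
ADD r0, r0, #15 → r0=48+15=63
SUB r3, r3, #2 → r3=2-2=0
CMP r3, #0  (cmp 0,0)
BGT body: not taken
MUL r0, r0, #4 → r0=63*4=252
halt.

252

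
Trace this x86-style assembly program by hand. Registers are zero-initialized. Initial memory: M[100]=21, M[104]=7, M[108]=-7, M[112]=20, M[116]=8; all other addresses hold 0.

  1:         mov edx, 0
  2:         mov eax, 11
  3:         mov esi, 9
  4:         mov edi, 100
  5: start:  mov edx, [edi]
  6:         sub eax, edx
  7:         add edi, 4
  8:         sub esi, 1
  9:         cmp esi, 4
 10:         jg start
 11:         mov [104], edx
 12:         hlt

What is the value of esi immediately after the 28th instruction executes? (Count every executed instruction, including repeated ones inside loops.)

mov edx, 0 → edx=0
mov eax, 11 → eax=11
mov esi, 9 → esi=9
mov edi, 100 → edi=100
mov edx, [edi] → edx=M[100]=21
sub eax, edx → eax=11-21=-10
add edi, 4 → edi=100+4=104
sub esi, 1 → esi=9-1=8
cmp esi, 4  (cmp 8,4)
jg start: taken
mov edx, [edi] → edx=M[104]=7
sub eax, edx → eax=(-10)-7=-17
add edi, 4 → edi=104+4=108
sub esi, 1 → esi=8-1=7
cmp esi, 4  (cmp 7,4)
jg start: taken
mov edx, [edi] → edx=M[108]=-7
sub eax, edx → eax=(-17)-(-7)=-10
add edi, 4 → edi=108+4=112
sub esi, 1 → esi=7-1=6
cmp esi, 4  (cmp 6,4)
jg start: taken
mov edx, [edi] → edx=M[112]=20
sub eax, edx → eax=(-10)-20=-30
add edi, 4 → edi=112+4=116
sub esi, 1 → esi=6-1=5
cmp esi, 4  (cmp 5,4)
jg start: taken
After step 28: esi = 5.

5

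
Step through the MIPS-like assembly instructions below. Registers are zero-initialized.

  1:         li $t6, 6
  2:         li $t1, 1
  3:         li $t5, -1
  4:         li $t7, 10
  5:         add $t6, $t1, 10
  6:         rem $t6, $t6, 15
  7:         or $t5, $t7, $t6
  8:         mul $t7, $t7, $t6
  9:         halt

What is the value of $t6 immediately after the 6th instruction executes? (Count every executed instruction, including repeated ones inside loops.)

$t6=6
$t1=1
$t5=-1
$t7=10
$t6=1+10=11
$t6=11%15=11
After step 6: $t6 = 11.

11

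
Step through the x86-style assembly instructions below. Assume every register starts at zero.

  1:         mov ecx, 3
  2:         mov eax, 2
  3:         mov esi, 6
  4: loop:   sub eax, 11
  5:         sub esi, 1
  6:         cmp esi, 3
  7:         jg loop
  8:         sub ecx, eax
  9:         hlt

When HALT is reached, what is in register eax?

-31

ecx=3
eax=2
esi=6
eax=2-11=-9
esi=6-1=5
cmp esi, 3  (cmp 5,3)
jg loop: taken
eax=(-9)-11=-20
esi=5-1=4
cmp esi, 3  (cmp 4,3)
jg loop: taken
eax=(-20)-11=-31
esi=4-1=3
cmp esi, 3  (cmp 3,3)
jg loop: not taken
ecx=3-(-31)=34
halt.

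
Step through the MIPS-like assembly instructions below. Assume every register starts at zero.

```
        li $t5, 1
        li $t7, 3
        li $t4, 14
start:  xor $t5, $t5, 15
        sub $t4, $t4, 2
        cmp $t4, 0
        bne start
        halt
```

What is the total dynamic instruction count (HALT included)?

32

$t5=1
$t7=3
$t4=14
$t5=1^15=14
$t4=14-2=12
cmp $t4, 0  (cmp 12,0)
bne start: taken
$t5=14^15=1
$t4=12-2=10
cmp $t4, 0  (cmp 10,0)
bne start: taken
$t5=1^15=14
$t4=10-2=8
cmp $t4, 0  (cmp 8,0)
bne start: taken
$t5=14^15=1
$t4=8-2=6
cmp $t4, 0  (cmp 6,0)
bne start: taken
$t5=1^15=14
$t4=6-2=4
cmp $t4, 0  (cmp 4,0)
bne start: taken
$t5=14^15=1
$t4=4-2=2
cmp $t4, 0  (cmp 2,0)
bne start: taken
$t5=1^15=14
$t4=2-2=0
cmp $t4, 0  (cmp 0,0)
bne start: not taken
halt.
Total executed instructions: 32.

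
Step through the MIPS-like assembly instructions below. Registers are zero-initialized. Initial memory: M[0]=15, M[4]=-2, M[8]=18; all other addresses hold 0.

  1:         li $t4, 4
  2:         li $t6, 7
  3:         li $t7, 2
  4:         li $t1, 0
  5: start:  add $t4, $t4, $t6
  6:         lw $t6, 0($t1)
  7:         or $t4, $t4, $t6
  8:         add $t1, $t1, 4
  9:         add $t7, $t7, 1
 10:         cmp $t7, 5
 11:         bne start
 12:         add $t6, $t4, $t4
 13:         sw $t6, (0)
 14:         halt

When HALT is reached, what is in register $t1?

12

after li $t4, 4: $t4=4
after li $t6, 7: $t6=7
after li $t7, 2: $t7=2
after li $t1, 0: $t1=0
after add $t4, $t4, $t6: $t4=4+7=11
after lw $t6, 0($t1): $t6=M[0]=15
after or $t4, $t4, $t6: $t4=11|15=15
after add $t1, $t1, 4: $t1=0+4=4
after add $t7, $t7, 1: $t7=2+1=3
cmp $t7, 5  (cmp 3,5)
bne start: taken
after add $t4, $t4, $t6: $t4=15+15=30
after lw $t6, 0($t1): $t6=M[4]=-2
after or $t4, $t4, $t6: $t4=30|(-2)=-2
after add $t1, $t1, 4: $t1=4+4=8
after add $t7, $t7, 1: $t7=3+1=4
cmp $t7, 5  (cmp 4,5)
bne start: taken
after add $t4, $t4, $t6: $t4=(-2)+(-2)=-4
after lw $t6, 0($t1): $t6=M[8]=18
after or $t4, $t4, $t6: $t4=(-4)|18=-2
after add $t1, $t1, 4: $t1=8+4=12
after add $t7, $t7, 1: $t7=4+1=5
cmp $t7, 5  (cmp 5,5)
bne start: not taken
after add $t6, $t4, $t4: $t6=(-2)+(-2)=-4
sw $t6, (0) → M[0]=-4
halt.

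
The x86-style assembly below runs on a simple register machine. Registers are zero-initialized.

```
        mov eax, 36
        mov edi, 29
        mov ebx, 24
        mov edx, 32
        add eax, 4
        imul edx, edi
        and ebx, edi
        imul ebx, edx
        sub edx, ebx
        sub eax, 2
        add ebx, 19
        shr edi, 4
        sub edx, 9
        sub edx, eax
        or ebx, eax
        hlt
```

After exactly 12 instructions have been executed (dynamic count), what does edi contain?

after mov eax, 36: eax=36
after mov edi, 29: edi=29
after mov ebx, 24: ebx=24
after mov edx, 32: edx=32
after add eax, 4: eax=36+4=40
after imul edx, edi: edx=32*29=928
after and ebx, edi: ebx=24&29=24
after imul ebx, edx: ebx=24*928=22272
after sub edx, ebx: edx=928-22272=-21344
after sub eax, 2: eax=40-2=38
after add ebx, 19: ebx=22272+19=22291
after shr edi, 4: edi=29>>4=1
After step 12: edi = 1.

1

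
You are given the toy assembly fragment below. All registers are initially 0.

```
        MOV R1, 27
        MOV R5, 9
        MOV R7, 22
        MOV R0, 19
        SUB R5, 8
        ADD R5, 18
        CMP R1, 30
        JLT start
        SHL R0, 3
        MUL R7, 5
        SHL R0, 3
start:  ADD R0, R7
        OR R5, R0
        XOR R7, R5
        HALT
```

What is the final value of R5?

after MOV R1, 27: R1=27
after MOV R5, 9: R5=9
after MOV R7, 22: R7=22
after MOV R0, 19: R0=19
after SUB R5, 8: R5=9-8=1
after ADD R5, 18: R5=1+18=19
CMP R1, 30  (cmp 27,30)
JLT start: taken
after ADD R0, R7: R0=19+22=41
after OR R5, R0: R5=19|41=59
after XOR R7, R5: R7=22^59=45
halt.

59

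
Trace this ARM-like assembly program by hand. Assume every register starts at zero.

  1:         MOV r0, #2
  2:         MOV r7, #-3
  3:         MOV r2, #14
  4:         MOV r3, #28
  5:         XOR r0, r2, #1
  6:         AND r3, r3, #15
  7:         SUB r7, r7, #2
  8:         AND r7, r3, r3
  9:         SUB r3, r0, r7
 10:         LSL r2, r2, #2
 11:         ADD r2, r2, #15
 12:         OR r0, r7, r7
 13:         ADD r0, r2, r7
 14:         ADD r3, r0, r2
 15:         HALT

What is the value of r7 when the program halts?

MOV r0, #2 → r0=2
MOV r7, #-3 → r7=-3
MOV r2, #14 → r2=14
MOV r3, #28 → r3=28
XOR r0, r2, #1 → r0=14^1=15
AND r3, r3, #15 → r3=28&15=12
SUB r7, r7, #2 → r7=(-3)-2=-5
AND r7, r3, r3 → r7=12&12=12
SUB r3, r0, r7 → r3=15-12=3
LSL r2, r2, #2 → r2=14<<2=56
ADD r2, r2, #15 → r2=56+15=71
OR r0, r7, r7 → r0=12|12=12
ADD r0, r2, r7 → r0=71+12=83
ADD r3, r0, r2 → r3=83+71=154
halt.

12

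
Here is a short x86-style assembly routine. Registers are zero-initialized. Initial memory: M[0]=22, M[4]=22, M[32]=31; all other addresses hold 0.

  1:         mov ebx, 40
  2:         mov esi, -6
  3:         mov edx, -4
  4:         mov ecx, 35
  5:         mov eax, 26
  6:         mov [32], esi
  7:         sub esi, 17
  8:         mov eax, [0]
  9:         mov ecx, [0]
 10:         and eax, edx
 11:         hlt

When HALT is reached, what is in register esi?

-23

mov ebx, 40 → ebx=40
mov esi, -6 → esi=-6
mov edx, -4 → edx=-4
mov ecx, 35 → ecx=35
mov eax, 26 → eax=26
mov [32], esi → M[32]=-6
sub esi, 17 → esi=(-6)-17=-23
mov eax, [0] → eax=M[0]=22
mov ecx, [0] → ecx=M[0]=22
and eax, edx → eax=22&(-4)=20
halt.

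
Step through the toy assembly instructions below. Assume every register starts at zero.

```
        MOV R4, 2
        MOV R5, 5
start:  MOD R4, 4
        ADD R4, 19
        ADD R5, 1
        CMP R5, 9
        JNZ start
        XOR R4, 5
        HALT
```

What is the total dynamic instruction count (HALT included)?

MOV R4, 2 → R4=2
MOV R5, 5 → R5=5
MOD R4, 4 → R4=2%4=2
ADD R4, 19 → R4=2+19=21
ADD R5, 1 → R5=5+1=6
CMP R5, 9  (cmp 6,9)
JNZ start: taken
MOD R4, 4 → R4=21%4=1
ADD R4, 19 → R4=1+19=20
ADD R5, 1 → R5=6+1=7
CMP R5, 9  (cmp 7,9)
JNZ start: taken
MOD R4, 4 → R4=20%4=0
ADD R4, 19 → R4=0+19=19
ADD R5, 1 → R5=7+1=8
CMP R5, 9  (cmp 8,9)
JNZ start: taken
MOD R4, 4 → R4=19%4=3
ADD R4, 19 → R4=3+19=22
ADD R5, 1 → R5=8+1=9
CMP R5, 9  (cmp 9,9)
JNZ start: not taken
XOR R4, 5 → R4=22^5=19
halt.
Total executed instructions: 24.

24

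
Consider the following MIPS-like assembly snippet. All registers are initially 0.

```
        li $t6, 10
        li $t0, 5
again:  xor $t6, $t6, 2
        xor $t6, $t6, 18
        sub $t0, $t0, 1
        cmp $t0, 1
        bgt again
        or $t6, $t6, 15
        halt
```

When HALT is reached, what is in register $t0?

1

after li $t6, 10: $t6=10
after li $t0, 5: $t0=5
after xor $t6, $t6, 2: $t6=10^2=8
after xor $t6, $t6, 18: $t6=8^18=26
after sub $t0, $t0, 1: $t0=5-1=4
cmp $t0, 1  (cmp 4,1)
bgt again: taken
after xor $t6, $t6, 2: $t6=26^2=24
after xor $t6, $t6, 18: $t6=24^18=10
after sub $t0, $t0, 1: $t0=4-1=3
cmp $t0, 1  (cmp 3,1)
bgt again: taken
after xor $t6, $t6, 2: $t6=10^2=8
after xor $t6, $t6, 18: $t6=8^18=26
after sub $t0, $t0, 1: $t0=3-1=2
cmp $t0, 1  (cmp 2,1)
bgt again: taken
after xor $t6, $t6, 2: $t6=26^2=24
after xor $t6, $t6, 18: $t6=24^18=10
after sub $t0, $t0, 1: $t0=2-1=1
cmp $t0, 1  (cmp 1,1)
bgt again: not taken
after or $t6, $t6, 15: $t6=10|15=15
halt.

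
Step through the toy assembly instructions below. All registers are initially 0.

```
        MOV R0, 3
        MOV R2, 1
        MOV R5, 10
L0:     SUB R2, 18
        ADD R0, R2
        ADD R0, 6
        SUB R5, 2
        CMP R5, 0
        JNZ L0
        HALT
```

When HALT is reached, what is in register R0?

-232

after MOV R0, 3: R0=3
after MOV R2, 1: R2=1
after MOV R5, 10: R5=10
after SUB R2, 18: R2=1-18=-17
after ADD R0, R2: R0=3+(-17)=-14
after ADD R0, 6: R0=(-14)+6=-8
after SUB R5, 2: R5=10-2=8
CMP R5, 0  (cmp 8,0)
JNZ L0: taken
after SUB R2, 18: R2=(-17)-18=-35
after ADD R0, R2: R0=(-8)+(-35)=-43
after ADD R0, 6: R0=(-43)+6=-37
after SUB R5, 2: R5=8-2=6
CMP R5, 0  (cmp 6,0)
JNZ L0: taken
after SUB R2, 18: R2=(-35)-18=-53
after ADD R0, R2: R0=(-37)+(-53)=-90
after ADD R0, 6: R0=(-90)+6=-84
after SUB R5, 2: R5=6-2=4
CMP R5, 0  (cmp 4,0)
JNZ L0: taken
after SUB R2, 18: R2=(-53)-18=-71
after ADD R0, R2: R0=(-84)+(-71)=-155
after ADD R0, 6: R0=(-155)+6=-149
after SUB R5, 2: R5=4-2=2
CMP R5, 0  (cmp 2,0)
JNZ L0: taken
after SUB R2, 18: R2=(-71)-18=-89
after ADD R0, R2: R0=(-149)+(-89)=-238
after ADD R0, 6: R0=(-238)+6=-232
after SUB R5, 2: R5=2-2=0
CMP R5, 0  (cmp 0,0)
JNZ L0: not taken
halt.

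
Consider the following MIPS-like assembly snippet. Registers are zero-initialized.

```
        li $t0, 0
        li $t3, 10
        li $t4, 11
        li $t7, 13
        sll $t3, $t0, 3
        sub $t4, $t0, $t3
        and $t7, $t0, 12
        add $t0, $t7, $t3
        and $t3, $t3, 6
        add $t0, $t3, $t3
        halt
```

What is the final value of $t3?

0

li $t0, 0 → $t0=0
li $t3, 10 → $t3=10
li $t4, 11 → $t4=11
li $t7, 13 → $t7=13
sll $t3, $t0, 3 → $t3=0<<3=0
sub $t4, $t0, $t3 → $t4=0-0=0
and $t7, $t0, 12 → $t7=0&12=0
add $t0, $t7, $t3 → $t0=0+0=0
and $t3, $t3, 6 → $t3=0&6=0
add $t0, $t3, $t3 → $t0=0+0=0
halt.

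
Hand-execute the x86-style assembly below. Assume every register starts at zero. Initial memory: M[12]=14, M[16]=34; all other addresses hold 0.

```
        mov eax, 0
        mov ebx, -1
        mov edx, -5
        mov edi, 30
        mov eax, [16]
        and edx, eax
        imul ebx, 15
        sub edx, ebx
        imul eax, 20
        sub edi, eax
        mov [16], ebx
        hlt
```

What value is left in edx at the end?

49

after mov eax, 0: eax=0
after mov ebx, -1: ebx=-1
after mov edx, -5: edx=-5
after mov edi, 30: edi=30
after mov eax, [16]: eax=M[16]=34
after and edx, eax: edx=(-5)&34=34
after imul ebx, 15: ebx=(-1)*15=-15
after sub edx, ebx: edx=34-(-15)=49
after imul eax, 20: eax=34*20=680
after sub edi, eax: edi=30-680=-650
mov [16], ebx → M[16]=-15
halt.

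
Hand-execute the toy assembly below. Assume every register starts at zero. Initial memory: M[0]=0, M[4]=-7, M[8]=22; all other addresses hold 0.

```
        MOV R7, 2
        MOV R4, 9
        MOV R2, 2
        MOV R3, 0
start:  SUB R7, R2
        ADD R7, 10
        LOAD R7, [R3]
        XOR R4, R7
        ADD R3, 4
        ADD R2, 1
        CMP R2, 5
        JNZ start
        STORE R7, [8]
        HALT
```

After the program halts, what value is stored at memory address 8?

22

MOV R7, 2 → R7=2
MOV R4, 9 → R4=9
MOV R2, 2 → R2=2
MOV R3, 0 → R3=0
SUB R7, R2 → R7=2-2=0
ADD R7, 10 → R7=0+10=10
LOAD R7, [R3] → R7=M[0]=0
XOR R4, R7 → R4=9^0=9
ADD R3, 4 → R3=0+4=4
ADD R2, 1 → R2=2+1=3
CMP R2, 5  (cmp 3,5)
JNZ start: taken
SUB R7, R2 → R7=0-3=-3
ADD R7, 10 → R7=(-3)+10=7
LOAD R7, [R3] → R7=M[4]=-7
XOR R4, R7 → R4=9^(-7)=-16
ADD R3, 4 → R3=4+4=8
ADD R2, 1 → R2=3+1=4
CMP R2, 5  (cmp 4,5)
JNZ start: taken
SUB R7, R2 → R7=(-7)-4=-11
ADD R7, 10 → R7=(-11)+10=-1
LOAD R7, [R3] → R7=M[8]=22
XOR R4, R7 → R4=(-16)^22=-26
ADD R3, 4 → R3=8+4=12
ADD R2, 1 → R2=4+1=5
CMP R2, 5  (cmp 5,5)
JNZ start: not taken
STORE R7, [8] → M[8]=22
halt.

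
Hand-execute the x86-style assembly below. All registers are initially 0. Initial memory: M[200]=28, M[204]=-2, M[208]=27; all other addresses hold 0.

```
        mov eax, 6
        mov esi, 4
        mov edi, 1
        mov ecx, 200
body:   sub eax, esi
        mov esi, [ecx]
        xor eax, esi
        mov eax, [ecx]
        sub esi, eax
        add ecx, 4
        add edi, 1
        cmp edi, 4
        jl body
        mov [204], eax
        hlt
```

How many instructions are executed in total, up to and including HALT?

33

mov eax, 6 → eax=6
mov esi, 4 → esi=4
mov edi, 1 → edi=1
mov ecx, 200 → ecx=200
sub eax, esi → eax=6-4=2
mov esi, [ecx] → esi=M[200]=28
xor eax, esi → eax=2^28=30
mov eax, [ecx] → eax=M[200]=28
sub esi, eax → esi=28-28=0
add ecx, 4 → ecx=200+4=204
add edi, 1 → edi=1+1=2
cmp edi, 4  (cmp 2,4)
jl body: taken
sub eax, esi → eax=28-0=28
mov esi, [ecx] → esi=M[204]=-2
xor eax, esi → eax=28^(-2)=-30
mov eax, [ecx] → eax=M[204]=-2
sub esi, eax → esi=(-2)-(-2)=0
add ecx, 4 → ecx=204+4=208
add edi, 1 → edi=2+1=3
cmp edi, 4  (cmp 3,4)
jl body: taken
sub eax, esi → eax=(-2)-0=-2
mov esi, [ecx] → esi=M[208]=27
xor eax, esi → eax=(-2)^27=-27
mov eax, [ecx] → eax=M[208]=27
sub esi, eax → esi=27-27=0
add ecx, 4 → ecx=208+4=212
add edi, 1 → edi=3+1=4
cmp edi, 4  (cmp 4,4)
jl body: not taken
mov [204], eax → M[204]=27
halt.
Total executed instructions: 33.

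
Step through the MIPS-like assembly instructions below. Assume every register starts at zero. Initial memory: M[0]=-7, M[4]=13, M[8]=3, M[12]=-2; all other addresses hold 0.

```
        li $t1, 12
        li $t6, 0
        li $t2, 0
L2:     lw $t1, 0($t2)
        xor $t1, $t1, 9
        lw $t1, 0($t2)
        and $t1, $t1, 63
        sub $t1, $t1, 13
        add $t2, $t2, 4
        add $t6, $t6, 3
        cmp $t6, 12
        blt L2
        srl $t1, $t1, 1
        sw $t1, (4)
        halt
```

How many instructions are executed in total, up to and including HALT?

$t1=12
$t6=0
$t2=0
$t1=M[0]=-7
$t1=(-7)^9=-16
$t1=M[0]=-7
$t1=(-7)&63=57
$t1=57-13=44
$t2=0+4=4
$t6=0+3=3
cmp $t6, 12  (cmp 3,12)
blt L2: taken
$t1=M[4]=13
$t1=13^9=4
$t1=M[4]=13
$t1=13&63=13
$t1=13-13=0
$t2=4+4=8
$t6=3+3=6
cmp $t6, 12  (cmp 6,12)
blt L2: taken
$t1=M[8]=3
$t1=3^9=10
$t1=M[8]=3
$t1=3&63=3
$t1=3-13=-10
$t2=8+4=12
$t6=6+3=9
cmp $t6, 12  (cmp 9,12)
blt L2: taken
$t1=M[12]=-2
$t1=(-2)^9=-9
$t1=M[12]=-2
$t1=(-2)&63=62
$t1=62-13=49
$t2=12+4=16
$t6=9+3=12
cmp $t6, 12  (cmp 12,12)
blt L2: not taken
$t1=49>>1=24
sw $t1, (4) → M[4]=24
halt.
Total executed instructions: 42.

42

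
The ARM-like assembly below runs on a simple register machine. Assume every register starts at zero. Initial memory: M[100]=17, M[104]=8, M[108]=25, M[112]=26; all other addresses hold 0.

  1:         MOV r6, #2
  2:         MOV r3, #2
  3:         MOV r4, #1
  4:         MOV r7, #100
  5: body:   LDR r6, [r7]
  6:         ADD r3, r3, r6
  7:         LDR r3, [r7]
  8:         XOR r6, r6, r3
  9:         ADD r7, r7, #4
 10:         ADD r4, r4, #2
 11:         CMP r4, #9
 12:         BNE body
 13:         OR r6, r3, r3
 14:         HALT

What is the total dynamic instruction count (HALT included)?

MOV r6, #2 → r6=2
MOV r3, #2 → r3=2
MOV r4, #1 → r4=1
MOV r7, #100 → r7=100
LDR r6, [r7] → r6=M[100]=17
ADD r3, r3, r6 → r3=2+17=19
LDR r3, [r7] → r3=M[100]=17
XOR r6, r6, r3 → r6=17^17=0
ADD r7, r7, #4 → r7=100+4=104
ADD r4, r4, #2 → r4=1+2=3
CMP r4, #9  (cmp 3,9)
BNE body: taken
LDR r6, [r7] → r6=M[104]=8
ADD r3, r3, r6 → r3=17+8=25
LDR r3, [r7] → r3=M[104]=8
XOR r6, r6, r3 → r6=8^8=0
ADD r7, r7, #4 → r7=104+4=108
ADD r4, r4, #2 → r4=3+2=5
CMP r4, #9  (cmp 5,9)
BNE body: taken
LDR r6, [r7] → r6=M[108]=25
ADD r3, r3, r6 → r3=8+25=33
LDR r3, [r7] → r3=M[108]=25
XOR r6, r6, r3 → r6=25^25=0
ADD r7, r7, #4 → r7=108+4=112
ADD r4, r4, #2 → r4=5+2=7
CMP r4, #9  (cmp 7,9)
BNE body: taken
LDR r6, [r7] → r6=M[112]=26
ADD r3, r3, r6 → r3=25+26=51
LDR r3, [r7] → r3=M[112]=26
XOR r6, r6, r3 → r6=26^26=0
ADD r7, r7, #4 → r7=112+4=116
ADD r4, r4, #2 → r4=7+2=9
CMP r4, #9  (cmp 9,9)
BNE body: not taken
OR r6, r3, r3 → r6=26|26=26
halt.
Total executed instructions: 38.

38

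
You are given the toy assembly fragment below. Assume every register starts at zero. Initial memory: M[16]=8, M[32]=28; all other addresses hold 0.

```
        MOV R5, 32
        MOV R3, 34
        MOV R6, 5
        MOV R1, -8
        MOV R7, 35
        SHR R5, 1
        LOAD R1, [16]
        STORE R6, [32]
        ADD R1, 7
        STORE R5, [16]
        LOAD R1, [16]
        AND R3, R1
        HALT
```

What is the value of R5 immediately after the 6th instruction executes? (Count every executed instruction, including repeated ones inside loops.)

MOV R5, 32 → R5=32
MOV R3, 34 → R3=34
MOV R6, 5 → R6=5
MOV R1, -8 → R1=-8
MOV R7, 35 → R7=35
SHR R5, 1 → R5=32>>1=16
After step 6: R5 = 16.

16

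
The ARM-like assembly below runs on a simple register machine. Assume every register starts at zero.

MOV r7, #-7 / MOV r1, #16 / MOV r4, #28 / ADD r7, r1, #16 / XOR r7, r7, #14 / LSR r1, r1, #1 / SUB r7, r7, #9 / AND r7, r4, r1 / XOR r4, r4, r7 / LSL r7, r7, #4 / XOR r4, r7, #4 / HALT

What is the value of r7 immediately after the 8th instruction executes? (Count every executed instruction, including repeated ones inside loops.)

after MOV r7, #-7: r7=-7
after MOV r1, #16: r1=16
after MOV r4, #28: r4=28
after ADD r7, r1, #16: r7=16+16=32
after XOR r7, r7, #14: r7=32^14=46
after LSR r1, r1, #1: r1=16>>1=8
after SUB r7, r7, #9: r7=46-9=37
after AND r7, r4, r1: r7=28&8=8
After step 8: r7 = 8.

8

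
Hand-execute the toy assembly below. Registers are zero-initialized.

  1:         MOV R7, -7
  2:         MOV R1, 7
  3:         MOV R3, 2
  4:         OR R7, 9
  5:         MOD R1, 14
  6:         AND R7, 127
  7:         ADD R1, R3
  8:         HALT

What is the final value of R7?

MOV R7, -7 → R7=-7
MOV R1, 7 → R1=7
MOV R3, 2 → R3=2
OR R7, 9 → R7=(-7)|9=-7
MOD R1, 14 → R1=7%14=7
AND R7, 127 → R7=(-7)&127=121
ADD R1, R3 → R1=7+2=9
halt.

121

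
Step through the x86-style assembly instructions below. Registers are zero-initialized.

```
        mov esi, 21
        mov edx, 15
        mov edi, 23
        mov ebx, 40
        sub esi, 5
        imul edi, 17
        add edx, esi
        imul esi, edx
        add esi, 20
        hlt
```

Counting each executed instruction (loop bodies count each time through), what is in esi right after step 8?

496

mov esi, 21 → esi=21
mov edx, 15 → edx=15
mov edi, 23 → edi=23
mov ebx, 40 → ebx=40
sub esi, 5 → esi=21-5=16
imul edi, 17 → edi=23*17=391
add edx, esi → edx=15+16=31
imul esi, edx → esi=16*31=496
After step 8: esi = 496.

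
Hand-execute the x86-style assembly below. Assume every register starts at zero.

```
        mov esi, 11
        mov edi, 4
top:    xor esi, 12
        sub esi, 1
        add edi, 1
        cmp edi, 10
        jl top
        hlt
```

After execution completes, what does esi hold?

after mov esi, 11: esi=11
after mov edi, 4: edi=4
after xor esi, 12: esi=11^12=7
after sub esi, 1: esi=7-1=6
after add edi, 1: edi=4+1=5
cmp edi, 10  (cmp 5,10)
jl top: taken
after xor esi, 12: esi=6^12=10
after sub esi, 1: esi=10-1=9
after add edi, 1: edi=5+1=6
cmp edi, 10  (cmp 6,10)
jl top: taken
after xor esi, 12: esi=9^12=5
after sub esi, 1: esi=5-1=4
after add edi, 1: edi=6+1=7
cmp edi, 10  (cmp 7,10)
jl top: taken
after xor esi, 12: esi=4^12=8
after sub esi, 1: esi=8-1=7
after add edi, 1: edi=7+1=8
cmp edi, 10  (cmp 8,10)
jl top: taken
after xor esi, 12: esi=7^12=11
after sub esi, 1: esi=11-1=10
after add edi, 1: edi=8+1=9
cmp edi, 10  (cmp 9,10)
jl top: taken
after xor esi, 12: esi=10^12=6
after sub esi, 1: esi=6-1=5
after add edi, 1: edi=9+1=10
cmp edi, 10  (cmp 10,10)
jl top: not taken
halt.

5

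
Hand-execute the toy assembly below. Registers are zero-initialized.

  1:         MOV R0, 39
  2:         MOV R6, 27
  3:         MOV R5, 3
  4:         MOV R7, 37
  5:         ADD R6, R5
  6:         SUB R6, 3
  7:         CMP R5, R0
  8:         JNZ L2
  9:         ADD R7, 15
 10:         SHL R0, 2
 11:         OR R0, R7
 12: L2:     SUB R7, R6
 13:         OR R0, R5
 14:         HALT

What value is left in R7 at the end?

MOV R0, 39 → R0=39
MOV R6, 27 → R6=27
MOV R5, 3 → R5=3
MOV R7, 37 → R7=37
ADD R6, R5 → R6=27+3=30
SUB R6, 3 → R6=30-3=27
CMP R5, R0  (cmp 3,39)
JNZ L2: taken
SUB R7, R6 → R7=37-27=10
OR R0, R5 → R0=39|3=39
halt.

10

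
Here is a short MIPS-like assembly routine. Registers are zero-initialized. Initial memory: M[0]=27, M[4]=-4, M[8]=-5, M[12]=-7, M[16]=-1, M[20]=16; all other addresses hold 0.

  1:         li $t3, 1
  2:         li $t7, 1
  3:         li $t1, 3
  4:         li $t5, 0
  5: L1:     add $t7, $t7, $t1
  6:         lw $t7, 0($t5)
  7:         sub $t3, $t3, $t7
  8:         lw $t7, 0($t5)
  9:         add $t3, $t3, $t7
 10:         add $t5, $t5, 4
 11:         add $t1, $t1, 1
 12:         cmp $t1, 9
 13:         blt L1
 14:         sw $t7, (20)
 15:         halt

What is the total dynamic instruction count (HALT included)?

after li $t3, 1: $t3=1
after li $t7, 1: $t7=1
after li $t1, 3: $t1=3
after li $t5, 0: $t5=0
after add $t7, $t7, $t1: $t7=1+3=4
after lw $t7, 0($t5): $t7=M[0]=27
after sub $t3, $t3, $t7: $t3=1-27=-26
after lw $t7, 0($t5): $t7=M[0]=27
after add $t3, $t3, $t7: $t3=(-26)+27=1
after add $t5, $t5, 4: $t5=0+4=4
after add $t1, $t1, 1: $t1=3+1=4
cmp $t1, 9  (cmp 4,9)
blt L1: taken
after add $t7, $t7, $t1: $t7=27+4=31
after lw $t7, 0($t5): $t7=M[4]=-4
after sub $t3, $t3, $t7: $t3=1-(-4)=5
after lw $t7, 0($t5): $t7=M[4]=-4
after add $t3, $t3, $t7: $t3=5+(-4)=1
after add $t5, $t5, 4: $t5=4+4=8
after add $t1, $t1, 1: $t1=4+1=5
cmp $t1, 9  (cmp 5,9)
blt L1: taken
after add $t7, $t7, $t1: $t7=(-4)+5=1
after lw $t7, 0($t5): $t7=M[8]=-5
after sub $t3, $t3, $t7: $t3=1-(-5)=6
after lw $t7, 0($t5): $t7=M[8]=-5
after add $t3, $t3, $t7: $t3=6+(-5)=1
after add $t5, $t5, 4: $t5=8+4=12
after add $t1, $t1, 1: $t1=5+1=6
cmp $t1, 9  (cmp 6,9)
blt L1: taken
after add $t7, $t7, $t1: $t7=(-5)+6=1
after lw $t7, 0($t5): $t7=M[12]=-7
after sub $t3, $t3, $t7: $t3=1-(-7)=8
after lw $t7, 0($t5): $t7=M[12]=-7
after add $t3, $t3, $t7: $t3=8+(-7)=1
after add $t5, $t5, 4: $t5=12+4=16
after add $t1, $t1, 1: $t1=6+1=7
cmp $t1, 9  (cmp 7,9)
blt L1: taken
after add $t7, $t7, $t1: $t7=(-7)+7=0
after lw $t7, 0($t5): $t7=M[16]=-1
after sub $t3, $t3, $t7: $t3=1-(-1)=2
after lw $t7, 0($t5): $t7=M[16]=-1
after add $t3, $t3, $t7: $t3=2+(-1)=1
after add $t5, $t5, 4: $t5=16+4=20
after add $t1, $t1, 1: $t1=7+1=8
cmp $t1, 9  (cmp 8,9)
blt L1: taken
after add $t7, $t7, $t1: $t7=(-1)+8=7
after lw $t7, 0($t5): $t7=M[20]=16
after sub $t3, $t3, $t7: $t3=1-16=-15
after lw $t7, 0($t5): $t7=M[20]=16
after add $t3, $t3, $t7: $t3=(-15)+16=1
after add $t5, $t5, 4: $t5=20+4=24
after add $t1, $t1, 1: $t1=8+1=9
cmp $t1, 9  (cmp 9,9)
blt L1: not taken
sw $t7, (20) → M[20]=16
halt.
Total executed instructions: 60.

60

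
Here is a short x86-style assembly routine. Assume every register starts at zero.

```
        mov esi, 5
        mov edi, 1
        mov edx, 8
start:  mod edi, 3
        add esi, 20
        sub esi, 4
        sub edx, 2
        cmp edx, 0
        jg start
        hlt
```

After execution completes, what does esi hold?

after mov esi, 5: esi=5
after mov edi, 1: edi=1
after mov edx, 8: edx=8
after mod edi, 3: edi=1%3=1
after add esi, 20: esi=5+20=25
after sub esi, 4: esi=25-4=21
after sub edx, 2: edx=8-2=6
cmp edx, 0  (cmp 6,0)
jg start: taken
after mod edi, 3: edi=1%3=1
after add esi, 20: esi=21+20=41
after sub esi, 4: esi=41-4=37
after sub edx, 2: edx=6-2=4
cmp edx, 0  (cmp 4,0)
jg start: taken
after mod edi, 3: edi=1%3=1
after add esi, 20: esi=37+20=57
after sub esi, 4: esi=57-4=53
after sub edx, 2: edx=4-2=2
cmp edx, 0  (cmp 2,0)
jg start: taken
after mod edi, 3: edi=1%3=1
after add esi, 20: esi=53+20=73
after sub esi, 4: esi=73-4=69
after sub edx, 2: edx=2-2=0
cmp edx, 0  (cmp 0,0)
jg start: not taken
halt.

69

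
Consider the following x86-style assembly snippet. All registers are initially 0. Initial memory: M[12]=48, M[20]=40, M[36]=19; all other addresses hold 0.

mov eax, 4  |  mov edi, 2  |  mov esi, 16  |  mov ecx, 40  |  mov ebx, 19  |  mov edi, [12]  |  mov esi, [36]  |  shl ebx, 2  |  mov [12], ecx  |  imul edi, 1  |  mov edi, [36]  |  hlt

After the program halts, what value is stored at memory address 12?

eax=4
edi=2
esi=16
ecx=40
ebx=19
edi=M[12]=48
esi=M[36]=19
ebx=19<<2=76
mov [12], ecx → M[12]=40
edi=48*1=48
edi=M[36]=19
halt.

40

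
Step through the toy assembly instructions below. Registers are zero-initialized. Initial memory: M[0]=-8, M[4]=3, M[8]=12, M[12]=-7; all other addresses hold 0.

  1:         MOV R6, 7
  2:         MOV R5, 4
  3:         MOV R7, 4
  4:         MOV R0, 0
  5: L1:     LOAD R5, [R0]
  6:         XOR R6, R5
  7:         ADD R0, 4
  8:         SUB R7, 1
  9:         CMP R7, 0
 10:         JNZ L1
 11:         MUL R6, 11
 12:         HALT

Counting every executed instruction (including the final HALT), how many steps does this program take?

R6=7
R5=4
R7=4
R0=0
R5=M[0]=-8
R6=7^(-8)=-1
R0=0+4=4
R7=4-1=3
CMP R7, 0  (cmp 3,0)
JNZ L1: taken
R5=M[4]=3
R6=(-1)^3=-4
R0=4+4=8
R7=3-1=2
CMP R7, 0  (cmp 2,0)
JNZ L1: taken
R5=M[8]=12
R6=(-4)^12=-16
R0=8+4=12
R7=2-1=1
CMP R7, 0  (cmp 1,0)
JNZ L1: taken
R5=M[12]=-7
R6=(-16)^(-7)=9
R0=12+4=16
R7=1-1=0
CMP R7, 0  (cmp 0,0)
JNZ L1: not taken
R6=9*11=99
halt.
Total executed instructions: 30.

30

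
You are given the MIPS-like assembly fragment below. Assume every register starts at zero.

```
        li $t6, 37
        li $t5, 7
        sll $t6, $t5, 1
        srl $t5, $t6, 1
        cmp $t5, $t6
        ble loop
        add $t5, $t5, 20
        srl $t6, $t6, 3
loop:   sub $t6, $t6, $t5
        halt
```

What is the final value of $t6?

$t6=37
$t5=7
$t6=7<<1=14
$t5=14>>1=7
cmp $t5, $t6  (cmp 7,14)
ble loop: taken
$t6=14-7=7
halt.

7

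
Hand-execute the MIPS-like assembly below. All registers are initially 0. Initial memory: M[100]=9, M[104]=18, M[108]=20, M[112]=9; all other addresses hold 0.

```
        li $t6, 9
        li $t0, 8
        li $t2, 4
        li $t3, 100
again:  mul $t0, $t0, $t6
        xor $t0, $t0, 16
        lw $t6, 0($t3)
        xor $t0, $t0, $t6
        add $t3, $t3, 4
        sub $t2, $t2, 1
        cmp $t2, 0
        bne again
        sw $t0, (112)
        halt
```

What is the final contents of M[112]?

263089

$t6=9
$t0=8
$t2=4
$t3=100
$t0=8*9=72
$t0=72^16=88
$t6=M[100]=9
$t0=88^9=81
$t3=100+4=104
$t2=4-1=3
cmp $t2, 0  (cmp 3,0)
bne again: taken
$t0=81*9=729
$t0=729^16=713
$t6=M[104]=18
$t0=713^18=731
$t3=104+4=108
$t2=3-1=2
cmp $t2, 0  (cmp 2,0)
bne again: taken
$t0=731*18=13158
$t0=13158^16=13174
$t6=M[108]=20
$t0=13174^20=13154
$t3=108+4=112
$t2=2-1=1
cmp $t2, 0  (cmp 1,0)
bne again: taken
$t0=13154*20=263080
$t0=263080^16=263096
$t6=M[112]=9
$t0=263096^9=263089
$t3=112+4=116
$t2=1-1=0
cmp $t2, 0  (cmp 0,0)
bne again: not taken
sw $t0, (112) → M[112]=263089
halt.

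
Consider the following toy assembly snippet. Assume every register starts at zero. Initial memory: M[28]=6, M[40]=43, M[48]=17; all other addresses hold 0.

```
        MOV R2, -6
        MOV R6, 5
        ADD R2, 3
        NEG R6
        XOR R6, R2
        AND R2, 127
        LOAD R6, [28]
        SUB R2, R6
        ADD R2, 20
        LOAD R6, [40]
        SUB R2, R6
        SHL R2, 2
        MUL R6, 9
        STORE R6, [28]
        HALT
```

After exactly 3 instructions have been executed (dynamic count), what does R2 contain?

-3

MOV R2, -6 → R2=-6
MOV R6, 5 → R6=5
ADD R2, 3 → R2=(-6)+3=-3
After step 3: R2 = -3.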